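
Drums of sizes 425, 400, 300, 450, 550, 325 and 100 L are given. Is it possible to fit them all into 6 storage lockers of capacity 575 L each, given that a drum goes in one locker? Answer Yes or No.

Yes

A valid assignment using 6 storage lockers:
  locker 1: 550 = 550
  locker 2: 450 + 100 = 550
  locker 3: 425 = 425
  locker 4: 400 = 400
  locker 5: 325 = 325
  locker 6: 300 = 300
Every load is within 575 L, so 6 storage lockers suffice.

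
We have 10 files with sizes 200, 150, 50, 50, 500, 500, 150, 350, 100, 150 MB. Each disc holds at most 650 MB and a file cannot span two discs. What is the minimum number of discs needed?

4

Total = 500 + 500 + 350 + 200 + 150 + 150 + 150 + 100 + 50 + 50 = 2200 MB.
Lower bound: ⌈2200/650⌉ = 4 discs.
A packing using 4 discs:
  disc 1: 500 + 150 = 650
  disc 2: 500 + 150 = 650
  disc 3: 350 + 200 + 100 = 650
  disc 4: 150 + 50 + 50 = 250
This matches the lower bound, so 4 is optimal.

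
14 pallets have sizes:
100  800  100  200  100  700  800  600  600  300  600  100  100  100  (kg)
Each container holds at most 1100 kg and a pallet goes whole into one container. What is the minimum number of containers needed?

6

Total = 800 + 800 + 700 + 600 + 600 + 600 + 300 + 200 + 100 + 100 + 100 + 100 + 100 + 100 = 5200 kg.
Lower bound: ⌈5200/1100⌉ = 5 containers.
Also, 6 pallets each exceed 550 kg, and no two of those can share a container, so at least 6 containers are needed.
A packing using 6 containers:
  container 1: 800 + 300 = 1100
  container 2: 800 + 200 + 100 = 1100
  container 3: 700 + 100 + 100 + 100 + 100 = 1100
  container 4: 600 + 100 = 700
  container 5: 600 = 600
  container 6: 600 = 600
This matches the lower bound, so 6 is optimal.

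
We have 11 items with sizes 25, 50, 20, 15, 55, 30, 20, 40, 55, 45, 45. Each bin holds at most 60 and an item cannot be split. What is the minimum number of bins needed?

Total = 55 + 55 + 50 + 45 + 45 + 40 + 30 + 25 + 20 + 20 + 15 = 400.
Lower bound: ⌈400/60⌉ = 7 bins.
A packing using 8 bins:
  bin 1: 55 = 55
  bin 2: 55 = 55
  bin 3: 50 = 50
  bin 4: 45 + 15 = 60
  bin 5: 45 = 45
  bin 6: 40 + 20 = 60
  bin 7: 30 + 25 = 55
  bin 8: 20 = 20
No arrangement into 7 bins stays within capacity, so 8 is optimal.

8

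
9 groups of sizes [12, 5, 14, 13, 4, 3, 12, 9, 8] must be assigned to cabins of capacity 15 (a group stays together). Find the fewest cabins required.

6

Total = 14 + 13 + 12 + 12 + 9 + 8 + 5 + 4 + 3 = 80.
Lower bound: ⌈80/15⌉ = 6 cabins.
A packing using 6 cabins:
  cabin 1: 14 = 14
  cabin 2: 13 = 13
  cabin 3: 12 + 3 = 15
  cabin 4: 12 = 12
  cabin 5: 9 + 5 = 14
  cabin 6: 8 + 4 = 12
This matches the lower bound, so 6 is optimal.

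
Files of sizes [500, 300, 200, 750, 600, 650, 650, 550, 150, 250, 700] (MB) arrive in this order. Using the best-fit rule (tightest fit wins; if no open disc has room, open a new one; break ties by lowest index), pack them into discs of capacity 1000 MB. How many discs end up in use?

  500 → disc 1 (new)  [load 500/1000]
  300 → disc 1  [load 800/1000]
  200 → disc 1  [load 1000/1000]
  750 → disc 2 (new)  [load 750/1000]
  600 → disc 3 (new)  [load 600/1000]
  650 → disc 4 (new)  [load 650/1000]
  650 → disc 5 (new)  [load 650/1000]
  550 → disc 6 (new)  [load 550/1000]
  150 → disc 2  [load 900/1000]
  250 → disc 4  [load 900/1000]
  700 → disc 7 (new)  [load 700/1000]
7 discs opened.

7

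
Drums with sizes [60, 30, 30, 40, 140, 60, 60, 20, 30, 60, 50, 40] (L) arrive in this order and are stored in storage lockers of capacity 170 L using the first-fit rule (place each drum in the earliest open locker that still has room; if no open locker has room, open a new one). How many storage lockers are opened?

  60 → locker 1 (new)  [load 60/170]
  30 → locker 1  [load 90/170]
  30 → locker 1  [load 120/170]
  40 → locker 1  [load 160/170]
  140 → locker 2 (new)  [load 140/170]
  60 → locker 3 (new)  [load 60/170]
  60 → locker 3  [load 120/170]
  20 → locker 2  [load 160/170]
  30 → locker 3  [load 150/170]
  60 → locker 4 (new)  [load 60/170]
  50 → locker 4  [load 110/170]
  40 → locker 4  [load 150/170]
4 storage lockers opened.

4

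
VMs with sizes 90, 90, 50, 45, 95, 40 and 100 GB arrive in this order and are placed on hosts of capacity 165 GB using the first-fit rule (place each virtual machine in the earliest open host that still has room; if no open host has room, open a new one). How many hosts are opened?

  90 → host 1 (new)  [load 90/165]
  90 → host 2 (new)  [load 90/165]
  50 → host 1  [load 140/165]
  45 → host 2  [load 135/165]
  95 → host 3 (new)  [load 95/165]
  40 → host 3  [load 135/165]
  100 → host 4 (new)  [load 100/165]
4 hosts opened.

4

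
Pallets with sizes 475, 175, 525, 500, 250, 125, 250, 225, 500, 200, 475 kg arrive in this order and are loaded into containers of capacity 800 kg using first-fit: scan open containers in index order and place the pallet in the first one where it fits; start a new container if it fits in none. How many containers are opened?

  475 → container 1 (new)  [load 475/800]
  175 → container 1  [load 650/800]
  525 → container 2 (new)  [load 525/800]
  500 → container 3 (new)  [load 500/800]
  250 → container 2  [load 775/800]
  125 → container 1  [load 775/800]
  250 → container 3  [load 750/800]
  225 → container 4 (new)  [load 225/800]
  500 → container 4  [load 725/800]
  200 → container 5 (new)  [load 200/800]
  475 → container 5  [load 675/800]
5 containers opened.

5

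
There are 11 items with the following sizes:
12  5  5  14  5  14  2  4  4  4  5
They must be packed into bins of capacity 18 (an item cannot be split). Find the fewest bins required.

Total = 14 + 14 + 12 + 5 + 5 + 5 + 5 + 4 + 4 + 4 + 2 = 74.
Lower bound: ⌈74/18⌉ = 5 bins.
A packing using 5 bins:
  bin 1: 14 + 4 = 18
  bin 2: 14 + 4 = 18
  bin 3: 12 + 5 = 17
  bin 4: 5 + 5 + 5 + 2 = 17
  bin 5: 4 = 4
This matches the lower bound, so 5 is optimal.

5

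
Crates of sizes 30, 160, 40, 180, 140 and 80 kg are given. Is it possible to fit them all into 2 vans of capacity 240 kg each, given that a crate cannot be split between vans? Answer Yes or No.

No

Total = 630 kg; ⌈630/240⌉ = 3.
At least 3 vans are required, but only 2 are allowed.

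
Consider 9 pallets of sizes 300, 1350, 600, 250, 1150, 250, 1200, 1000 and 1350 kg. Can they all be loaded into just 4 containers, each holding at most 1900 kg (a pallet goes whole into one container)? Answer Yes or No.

Total = 7450 kg; ⌈7450/1900⌉ = 4.
5 pallets each exceed half the capacity and cannot share a container, forcing at least 5 containers.
At least 5 containers are required, but only 4 are allowed.

No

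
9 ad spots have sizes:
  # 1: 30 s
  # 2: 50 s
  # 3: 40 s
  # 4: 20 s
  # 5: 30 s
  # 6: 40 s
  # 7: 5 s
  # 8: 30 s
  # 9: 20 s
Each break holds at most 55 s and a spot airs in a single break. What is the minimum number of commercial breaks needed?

6

Total = 50 + 40 + 40 + 30 + 30 + 30 + 20 + 20 + 5 = 265 s.
Lower bound: ⌈265/55⌉ = 5 commercial breaks.
Also, 6 ad spots each exceed 55/2 s, and no two of those can share a break, so at least 6 commercial breaks are needed.
A packing using 6 commercial breaks:
  break 1: 50 + 5 = 55
  break 2: 40 = 40
  break 3: 40 = 40
  break 4: 30 + 20 = 50
  break 5: 30 + 20 = 50
  break 6: 30 = 30
This matches the lower bound, so 6 is optimal.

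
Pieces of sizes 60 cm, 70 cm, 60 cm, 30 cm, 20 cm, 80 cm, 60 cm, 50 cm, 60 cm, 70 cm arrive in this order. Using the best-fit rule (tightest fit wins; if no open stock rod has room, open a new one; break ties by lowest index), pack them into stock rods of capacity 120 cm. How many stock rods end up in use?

6

  60 → stock rod 1 (new)  [load 60/120]
  70 → stock rod 2 (new)  [load 70/120]
  60 → stock rod 1  [load 120/120]
  30 → stock rod 2  [load 100/120]
  20 → stock rod 2  [load 120/120]
  80 → stock rod 3 (new)  [load 80/120]
  60 → stock rod 4 (new)  [load 60/120]
  50 → stock rod 4  [load 110/120]
  60 → stock rod 5 (new)  [load 60/120]
  70 → stock rod 6 (new)  [load 70/120]
6 stock rods opened.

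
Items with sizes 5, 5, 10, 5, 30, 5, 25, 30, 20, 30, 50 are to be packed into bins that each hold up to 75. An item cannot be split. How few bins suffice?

3

Total = 50 + 30 + 30 + 30 + 25 + 20 + 10 + 5 + 5 + 5 + 5 = 215.
Lower bound: ⌈215/75⌉ = 3 bins.
A packing using 3 bins:
  bin 1: 50 + 25 = 75
  bin 2: 30 + 30 + 10 + 5 = 75
  bin 3: 30 + 20 + 5 + 5 + 5 = 65
This matches the lower bound, so 3 is optimal.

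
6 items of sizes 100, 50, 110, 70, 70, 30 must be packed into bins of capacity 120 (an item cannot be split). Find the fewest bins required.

Total = 110 + 100 + 70 + 70 + 50 + 30 = 430.
Lower bound: ⌈430/120⌉ = 4 bins.
A packing using 4 bins:
  bin 1: 110 = 110
  bin 2: 100 = 100
  bin 3: 70 + 50 = 120
  bin 4: 70 + 30 = 100
This matches the lower bound, so 4 is optimal.

4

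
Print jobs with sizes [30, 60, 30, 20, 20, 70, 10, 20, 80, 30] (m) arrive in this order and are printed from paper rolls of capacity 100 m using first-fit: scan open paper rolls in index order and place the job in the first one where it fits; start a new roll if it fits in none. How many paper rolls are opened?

  30 → roll 1 (new)  [load 30/100]
  60 → roll 1  [load 90/100]
  30 → roll 2 (new)  [load 30/100]
  20 → roll 2  [load 50/100]
  20 → roll 2  [load 70/100]
  70 → roll 3 (new)  [load 70/100]
  10 → roll 1  [load 100/100]
  20 → roll 2  [load 90/100]
  80 → roll 4 (new)  [load 80/100]
  30 → roll 3  [load 100/100]
4 paper rolls opened.

4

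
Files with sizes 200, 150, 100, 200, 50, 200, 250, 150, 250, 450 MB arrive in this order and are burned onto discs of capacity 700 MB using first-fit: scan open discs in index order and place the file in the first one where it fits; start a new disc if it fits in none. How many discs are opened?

  200 → disc 1 (new)  [load 200/700]
  150 → disc 1  [load 350/700]
  100 → disc 1  [load 450/700]
  200 → disc 1  [load 650/700]
  50 → disc 1  [load 700/700]
  200 → disc 2 (new)  [load 200/700]
  250 → disc 2  [load 450/700]
  150 → disc 2  [load 600/700]
  250 → disc 3 (new)  [load 250/700]
  450 → disc 3  [load 700/700]
3 discs opened.

3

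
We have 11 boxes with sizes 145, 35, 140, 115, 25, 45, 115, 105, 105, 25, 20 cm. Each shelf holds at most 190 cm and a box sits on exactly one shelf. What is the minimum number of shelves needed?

Total = 145 + 140 + 115 + 115 + 105 + 105 + 45 + 35 + 25 + 25 + 20 = 875 cm.
Lower bound: ⌈875/190⌉ = 5 shelves.
Also, 6 boxes each exceed 95 cm, and no two of those can share a shelf, so at least 6 shelves are needed.
A packing using 6 shelves:
  shelf 1: 145 + 45 = 190
  shelf 2: 140 + 35 = 175
  shelf 3: 115 + 25 + 25 + 20 = 185
  shelf 4: 115 = 115
  shelf 5: 105 = 105
  shelf 6: 105 = 105
This matches the lower bound, so 6 is optimal.

6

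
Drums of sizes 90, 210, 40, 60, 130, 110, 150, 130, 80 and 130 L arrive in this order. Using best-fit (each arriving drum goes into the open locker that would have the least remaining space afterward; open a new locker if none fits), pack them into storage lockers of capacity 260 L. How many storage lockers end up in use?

  90 → locker 1 (new)  [load 90/260]
  210 → locker 2 (new)  [load 210/260]
  40 → locker 2  [load 250/260]
  60 → locker 1  [load 150/260]
  130 → locker 3 (new)  [load 130/260]
  110 → locker 1  [load 260/260]
  150 → locker 4 (new)  [load 150/260]
  130 → locker 3  [load 260/260]
  80 → locker 4  [load 230/260]
  130 → locker 5 (new)  [load 130/260]
5 storage lockers opened.

5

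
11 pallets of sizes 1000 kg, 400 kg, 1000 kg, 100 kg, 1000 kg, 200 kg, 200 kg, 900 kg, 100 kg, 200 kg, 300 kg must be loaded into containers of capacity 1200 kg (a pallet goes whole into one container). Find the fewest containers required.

5

Total = 1000 + 1000 + 1000 + 900 + 400 + 300 + 200 + 200 + 200 + 100 + 100 = 5400 kg.
Lower bound: ⌈5400/1200⌉ = 5 containers.
A packing using 5 containers:
  container 1: 1000 + 200 = 1200
  container 2: 1000 + 200 = 1200
  container 3: 1000 + 200 = 1200
  container 4: 900 + 300 = 1200
  container 5: 400 + 100 + 100 = 600
This matches the lower bound, so 5 is optimal.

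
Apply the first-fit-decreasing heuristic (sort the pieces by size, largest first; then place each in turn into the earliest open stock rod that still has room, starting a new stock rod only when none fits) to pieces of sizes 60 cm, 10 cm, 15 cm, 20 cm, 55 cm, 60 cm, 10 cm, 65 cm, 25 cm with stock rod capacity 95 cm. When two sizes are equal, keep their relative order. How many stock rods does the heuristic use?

4

Sorted descending: 65, 60, 60, 55, 25, 20, 15, 10, 10.
  65 → stock rod 1 (new)  [load 65/95]
  60 → stock rod 2 (new)  [load 60/95]
  60 → stock rod 3 (new)  [load 60/95]
  55 → stock rod 4 (new)  [load 55/95]
  25 → stock rod 1  [load 90/95]
  20 → stock rod 2  [load 80/95]
  15 → stock rod 2  [load 95/95]
  10 → stock rod 3  [load 70/95]
  10 → stock rod 3  [load 80/95]
4 stock rods opened.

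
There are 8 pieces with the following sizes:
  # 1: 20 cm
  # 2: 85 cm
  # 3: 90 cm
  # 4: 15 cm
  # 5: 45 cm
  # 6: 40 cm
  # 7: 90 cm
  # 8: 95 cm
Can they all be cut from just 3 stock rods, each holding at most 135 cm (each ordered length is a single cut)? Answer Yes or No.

Total = 480 cm; ⌈480/135⌉ = 4.
At least 4 stock rods are required, but only 3 are allowed.

No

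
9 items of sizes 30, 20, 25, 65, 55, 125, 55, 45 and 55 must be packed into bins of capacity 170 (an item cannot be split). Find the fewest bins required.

Total = 125 + 65 + 55 + 55 + 55 + 45 + 30 + 25 + 20 = 475.
Lower bound: ⌈475/170⌉ = 3 bins.
A packing using 3 bins:
  bin 1: 125 + 45 = 170
  bin 2: 65 + 55 + 30 + 20 = 170
  bin 3: 55 + 55 + 25 = 135
This matches the lower bound, so 3 is optimal.

3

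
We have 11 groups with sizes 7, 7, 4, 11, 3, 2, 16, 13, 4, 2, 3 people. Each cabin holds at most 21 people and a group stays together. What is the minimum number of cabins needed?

4

Total = 16 + 13 + 11 + 7 + 7 + 4 + 4 + 3 + 3 + 2 + 2 = 72 people.
Lower bound: ⌈72/21⌉ = 4 cabins.
A packing using 4 cabins:
  cabin 1: 16 + 4 = 20
  cabin 2: 13 + 7 = 20
  cabin 3: 11 + 7 + 3 = 21
  cabin 4: 4 + 3 + 2 + 2 = 11
This matches the lower bound, so 4 is optimal.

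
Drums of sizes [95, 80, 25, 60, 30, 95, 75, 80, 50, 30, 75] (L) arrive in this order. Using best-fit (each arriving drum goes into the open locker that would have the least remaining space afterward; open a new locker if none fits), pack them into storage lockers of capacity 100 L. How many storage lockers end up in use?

9

  95 → locker 1 (new)  [load 95/100]
  80 → locker 2 (new)  [load 80/100]
  25 → locker 3 (new)  [load 25/100]
  60 → locker 3  [load 85/100]
  30 → locker 4 (new)  [load 30/100]
  95 → locker 5 (new)  [load 95/100]
  75 → locker 6 (new)  [load 75/100]
  80 → locker 7 (new)  [load 80/100]
  50 → locker 4  [load 80/100]
  30 → locker 8 (new)  [load 30/100]
  75 → locker 9 (new)  [load 75/100]
9 storage lockers opened.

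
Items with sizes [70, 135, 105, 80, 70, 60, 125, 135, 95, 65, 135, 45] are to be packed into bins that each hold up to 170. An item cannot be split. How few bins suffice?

8

Total = 135 + 135 + 135 + 125 + 105 + 95 + 80 + 70 + 70 + 65 + 60 + 45 = 1120.
Lower bound: ⌈1120/170⌉ = 7 bins.
A packing using 8 bins:
  bin 1: 135 = 135
  bin 2: 135 = 135
  bin 3: 135 = 135
  bin 4: 125 + 45 = 170
  bin 5: 105 + 65 = 170
  bin 6: 95 + 70 = 165
  bin 7: 80 + 70 = 150
  bin 8: 60 = 60
No arrangement into 7 bins stays within capacity, so 8 is optimal.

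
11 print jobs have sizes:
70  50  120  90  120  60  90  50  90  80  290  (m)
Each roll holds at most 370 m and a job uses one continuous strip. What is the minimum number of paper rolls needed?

3

Total = 290 + 120 + 120 + 90 + 90 + 90 + 80 + 70 + 60 + 50 + 50 = 1110 m.
Lower bound: ⌈1110/370⌉ = 3 paper rolls.
A packing using 3 paper rolls:
  roll 1: 290 + 80 = 370
  roll 2: 120 + 120 + 70 + 60 = 370
  roll 3: 90 + 90 + 90 + 50 + 50 = 370
This matches the lower bound, so 3 is optimal.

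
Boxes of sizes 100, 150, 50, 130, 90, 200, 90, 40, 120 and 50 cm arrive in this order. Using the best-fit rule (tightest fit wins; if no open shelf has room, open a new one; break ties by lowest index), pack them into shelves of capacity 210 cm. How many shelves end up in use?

6

  100 → shelf 1 (new)  [load 100/210]
  150 → shelf 2 (new)  [load 150/210]
  50 → shelf 2  [load 200/210]
  130 → shelf 3 (new)  [load 130/210]
  90 → shelf 1  [load 190/210]
  200 → shelf 4 (new)  [load 200/210]
  90 → shelf 5 (new)  [load 90/210]
  40 → shelf 3  [load 170/210]
  120 → shelf 5  [load 210/210]
  50 → shelf 6 (new)  [load 50/210]
6 shelves opened.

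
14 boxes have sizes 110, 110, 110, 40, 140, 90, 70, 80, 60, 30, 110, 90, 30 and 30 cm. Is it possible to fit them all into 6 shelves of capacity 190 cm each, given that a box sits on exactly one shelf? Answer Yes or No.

Total = 1100 cm; ⌈1100/190⌉ = 6.
The bound of 6 does not rule out 6, but exhaustive search shows no assignment into 6 shelves of capacity 190 cm exists — the minimum is 7.

No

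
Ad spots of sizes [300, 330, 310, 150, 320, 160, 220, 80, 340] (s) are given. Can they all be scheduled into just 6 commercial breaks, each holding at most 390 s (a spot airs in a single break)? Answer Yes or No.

Total = 2210 s; ⌈2210/390⌉ = 6.
The bound of 6 does not rule out 6, but exhaustive search shows no assignment into 6 commercial breaks of capacity 390 s exists — the minimum is 7.

No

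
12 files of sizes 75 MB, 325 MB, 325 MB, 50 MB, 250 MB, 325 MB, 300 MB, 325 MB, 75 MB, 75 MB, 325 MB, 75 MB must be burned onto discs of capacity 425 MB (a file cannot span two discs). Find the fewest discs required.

7

Total = 325 + 325 + 325 + 325 + 325 + 300 + 250 + 75 + 75 + 75 + 75 + 50 = 2525 MB.
Lower bound: ⌈2525/425⌉ = 6 discs.
Also, 7 files each exceed 425/2 MB, and no two of those can share a disc, so at least 7 discs are needed.
A packing using 7 discs:
  disc 1: 325 + 75 = 400
  disc 2: 325 + 75 = 400
  disc 3: 325 + 75 = 400
  disc 4: 325 + 75 = 400
  disc 5: 325 + 50 = 375
  disc 6: 300 = 300
  disc 7: 250 = 250
This matches the lower bound, so 7 is optimal.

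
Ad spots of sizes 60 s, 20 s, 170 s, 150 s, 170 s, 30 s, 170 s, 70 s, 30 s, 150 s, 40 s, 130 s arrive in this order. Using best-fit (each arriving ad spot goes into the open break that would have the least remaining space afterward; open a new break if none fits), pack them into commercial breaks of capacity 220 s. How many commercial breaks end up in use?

  60 → break 1 (new)  [load 60/220]
  20 → break 1  [load 80/220]
  170 → break 2 (new)  [load 170/220]
  150 → break 3 (new)  [load 150/220]
  170 → break 4 (new)  [load 170/220]
  30 → break 2  [load 200/220]
  170 → break 5 (new)  [load 170/220]
  70 → break 3  [load 220/220]
  30 → break 4  [load 200/220]
  150 → break 6 (new)  [load 150/220]
  40 → break 5  [load 210/220]
  130 → break 1  [load 210/220]
6 commercial breaks opened.

6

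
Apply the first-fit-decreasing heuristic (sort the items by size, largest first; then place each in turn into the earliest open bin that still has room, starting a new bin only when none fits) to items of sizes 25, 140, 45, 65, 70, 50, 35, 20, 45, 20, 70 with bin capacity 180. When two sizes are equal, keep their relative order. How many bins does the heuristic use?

Sorted descending: 140, 70, 70, 65, 50, 45, 45, 35, 25, 20, 20.
  140 → bin 1 (new)  [load 140/180]
  70 → bin 2 (new)  [load 70/180]
  70 → bin 2  [load 140/180]
  65 → bin 3 (new)  [load 65/180]
  50 → bin 3  [load 115/180]
  45 → bin 3  [load 160/180]
  45 → bin 4 (new)  [load 45/180]
  35 → bin 1  [load 175/180]
  25 → bin 2  [load 165/180]
  20 → bin 3  [load 180/180]
  20 → bin 4  [load 65/180]
4 bins opened.

4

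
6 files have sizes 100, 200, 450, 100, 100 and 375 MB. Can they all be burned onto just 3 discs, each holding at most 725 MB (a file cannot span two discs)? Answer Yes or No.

Yes

A valid assignment using 2 discs:
  disc 1: 450 + 200 = 650
  disc 2: 375 + 100 + 100 + 100 = 675
That uses only 2 ≤ 3, so 3 discs are enough.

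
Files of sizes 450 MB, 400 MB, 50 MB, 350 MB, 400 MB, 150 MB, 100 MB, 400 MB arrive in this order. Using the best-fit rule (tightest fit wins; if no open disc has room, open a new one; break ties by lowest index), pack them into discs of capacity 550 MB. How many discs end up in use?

5

  450 → disc 1 (new)  [load 450/550]
  400 → disc 2 (new)  [load 400/550]
  50 → disc 1  [load 500/550]
  350 → disc 3 (new)  [load 350/550]
  400 → disc 4 (new)  [load 400/550]
  150 → disc 2  [load 550/550]
  100 → disc 4  [load 500/550]
  400 → disc 5 (new)  [load 400/550]
5 discs opened.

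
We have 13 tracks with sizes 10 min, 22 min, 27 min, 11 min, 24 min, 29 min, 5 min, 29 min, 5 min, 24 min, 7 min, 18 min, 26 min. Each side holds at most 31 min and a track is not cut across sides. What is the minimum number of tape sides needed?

9

Total = 29 + 29 + 27 + 26 + 24 + 24 + 22 + 18 + 11 + 10 + 7 + 5 + 5 = 237 min.
Lower bound: ⌈237/31⌉ = 8 tape sides.
A packing using 9 tape sides:
  side 1: 29 = 29
  side 2: 29 = 29
  side 3: 27 = 27
  side 4: 26 + 5 = 31
  side 5: 24 + 7 = 31
  side 6: 24 + 5 = 29
  side 7: 22 = 22
  side 8: 18 + 11 = 29
  side 9: 10 = 10
No arrangement into 8 tape sides stays within capacity, so 9 is optimal.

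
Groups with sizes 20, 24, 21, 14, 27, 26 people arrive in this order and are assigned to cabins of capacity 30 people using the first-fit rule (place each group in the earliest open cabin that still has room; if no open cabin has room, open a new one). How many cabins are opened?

  20 → cabin 1 (new)  [load 20/30]
  24 → cabin 2 (new)  [load 24/30]
  21 → cabin 3 (new)  [load 21/30]
  14 → cabin 4 (new)  [load 14/30]
  27 → cabin 5 (new)  [load 27/30]
  26 → cabin 6 (new)  [load 26/30]
6 cabins opened.

6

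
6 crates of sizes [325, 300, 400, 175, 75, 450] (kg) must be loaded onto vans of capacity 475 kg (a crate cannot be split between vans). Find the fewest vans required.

Total = 450 + 400 + 325 + 300 + 175 + 75 = 1725 kg.
Lower bound: ⌈1725/475⌉ = 4 vans.
A packing using 4 vans:
  van 1: 450 = 450
  van 2: 400 + 75 = 475
  van 3: 325 = 325
  van 4: 300 + 175 = 475
This matches the lower bound, so 4 is optimal.

4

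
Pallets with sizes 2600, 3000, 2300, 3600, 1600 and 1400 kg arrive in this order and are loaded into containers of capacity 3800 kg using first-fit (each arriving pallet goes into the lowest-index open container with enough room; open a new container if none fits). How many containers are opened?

5

  2600 → container 1 (new)  [load 2600/3800]
  3000 → container 2 (new)  [load 3000/3800]
  2300 → container 3 (new)  [load 2300/3800]
  3600 → container 4 (new)  [load 3600/3800]
  1600 → container 5 (new)  [load 1600/3800]
  1400 → container 3  [load 3700/3800]
5 containers opened.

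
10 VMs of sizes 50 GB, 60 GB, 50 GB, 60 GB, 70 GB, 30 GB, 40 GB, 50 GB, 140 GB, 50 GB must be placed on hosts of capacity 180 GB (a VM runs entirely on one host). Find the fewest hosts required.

4

Total = 140 + 70 + 60 + 60 + 50 + 50 + 50 + 50 + 40 + 30 = 600 GB.
Lower bound: ⌈600/180⌉ = 4 hosts.
A packing using 4 hosts:
  host 1: 140 + 40 = 180
  host 2: 70 + 60 + 50 = 180
  host 3: 60 + 50 + 50 = 160
  host 4: 50 + 30 = 80
This matches the lower bound, so 4 is optimal.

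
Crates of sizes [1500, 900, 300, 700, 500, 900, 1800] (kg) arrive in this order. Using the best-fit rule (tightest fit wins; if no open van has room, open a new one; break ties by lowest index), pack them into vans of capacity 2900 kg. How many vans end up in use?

  1500 → van 1 (new)  [load 1500/2900]
  900 → van 1  [load 2400/2900]
  300 → van 1  [load 2700/2900]
  700 → van 2 (new)  [load 700/2900]
  500 → van 2  [load 1200/2900]
  900 → van 2  [load 2100/2900]
  1800 → van 3 (new)  [load 1800/2900]
3 vans opened.

3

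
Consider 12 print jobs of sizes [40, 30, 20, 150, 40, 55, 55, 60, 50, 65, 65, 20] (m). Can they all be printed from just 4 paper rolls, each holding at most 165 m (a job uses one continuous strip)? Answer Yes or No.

No

Total = 650 m; ⌈650/165⌉ = 4.
The bound of 4 does not rule out 4, but exhaustive search shows no assignment into 4 paper rolls of capacity 165 m exists — the minimum is 5.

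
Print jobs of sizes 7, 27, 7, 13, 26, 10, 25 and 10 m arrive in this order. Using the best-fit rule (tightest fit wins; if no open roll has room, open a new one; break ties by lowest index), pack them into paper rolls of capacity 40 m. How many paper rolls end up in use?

4

  7 → roll 1 (new)  [load 7/40]
  27 → roll 1  [load 34/40]
  7 → roll 2 (new)  [load 7/40]
  13 → roll 2  [load 20/40]
  26 → roll 3 (new)  [load 26/40]
  10 → roll 3  [load 36/40]
  25 → roll 4 (new)  [load 25/40]
  10 → roll 4  [load 35/40]
4 paper rolls opened.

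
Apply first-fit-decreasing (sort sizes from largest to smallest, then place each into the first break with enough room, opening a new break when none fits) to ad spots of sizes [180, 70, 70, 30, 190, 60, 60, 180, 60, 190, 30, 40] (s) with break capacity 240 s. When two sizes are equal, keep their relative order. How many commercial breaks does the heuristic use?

Sorted descending: 190, 190, 180, 180, 70, 70, 60, 60, 60, 40, 30, 30.
  190 → break 1 (new)  [load 190/240]
  190 → break 2 (new)  [load 190/240]
  180 → break 3 (new)  [load 180/240]
  180 → break 4 (new)  [load 180/240]
  70 → break 5 (new)  [load 70/240]
  70 → break 5  [load 140/240]
  60 → break 3  [load 240/240]
  60 → break 4  [load 240/240]
  60 → break 5  [load 200/240]
  40 → break 1  [load 230/240]
  30 → break 2  [load 220/240]
  30 → break 5  [load 230/240]
5 commercial breaks opened.

5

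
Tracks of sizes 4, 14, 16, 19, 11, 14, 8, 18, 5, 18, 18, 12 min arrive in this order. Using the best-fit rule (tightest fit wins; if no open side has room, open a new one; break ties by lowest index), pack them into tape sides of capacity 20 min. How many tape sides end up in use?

  4 → side 1 (new)  [load 4/20]
  14 → side 1  [load 18/20]
  16 → side 2 (new)  [load 16/20]
  19 → side 3 (new)  [load 19/20]
  11 → side 4 (new)  [load 11/20]
  14 → side 5 (new)  [load 14/20]
  8 → side 4  [load 19/20]
  18 → side 6 (new)  [load 18/20]
  5 → side 5  [load 19/20]
  18 → side 7 (new)  [load 18/20]
  18 → side 8 (new)  [load 18/20]
  12 → side 9 (new)  [load 12/20]
9 tape sides opened.

9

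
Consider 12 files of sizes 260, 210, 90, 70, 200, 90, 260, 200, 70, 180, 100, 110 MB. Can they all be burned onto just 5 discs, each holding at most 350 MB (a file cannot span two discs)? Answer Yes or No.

No

Total = 1840 MB; ⌈1840/350⌉ = 6.
At least 6 discs are required, but only 5 are allowed.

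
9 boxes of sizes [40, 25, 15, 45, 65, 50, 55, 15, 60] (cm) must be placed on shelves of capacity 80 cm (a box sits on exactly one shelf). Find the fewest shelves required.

Total = 65 + 60 + 55 + 50 + 45 + 40 + 25 + 15 + 15 = 370 cm.
Lower bound: ⌈370/80⌉ = 5 shelves.
A packing using 6 shelves:
  shelf 1: 65 + 15 = 80
  shelf 2: 60 + 15 = 75
  shelf 3: 55 + 25 = 80
  shelf 4: 50 = 50
  shelf 5: 45 = 45
  shelf 6: 40 = 40
No arrangement into 5 shelves stays within capacity, so 6 is optimal.

6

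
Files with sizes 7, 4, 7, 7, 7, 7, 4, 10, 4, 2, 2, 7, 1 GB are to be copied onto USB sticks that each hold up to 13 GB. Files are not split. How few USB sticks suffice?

Total = 10 + 7 + 7 + 7 + 7 + 7 + 7 + 4 + 4 + 4 + 2 + 2 + 1 = 69 GB.
Lower bound: ⌈69/13⌉ = 6 USB sticks.
Also, 7 files each exceed 13/2 GB, and no two of those can share a USB stick, so at least 7 USB sticks are needed.
A packing using 7 USB sticks:
  USB stick 1: 10 + 2 + 1 = 13
  USB stick 2: 7 + 4 + 2 = 13
  USB stick 3: 7 + 4 = 11
  USB stick 4: 7 + 4 = 11
  USB stick 5: 7 = 7
  USB stick 6: 7 = 7
  USB stick 7: 7 = 7
This matches the lower bound, so 7 is optimal.

7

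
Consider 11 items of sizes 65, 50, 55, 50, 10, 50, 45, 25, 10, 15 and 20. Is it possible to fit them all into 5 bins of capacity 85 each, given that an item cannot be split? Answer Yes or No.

No

Total = 395; ⌈395/85⌉ = 5.
6 items each exceed half the capacity and cannot share a bin, forcing at least 6 bins.
At least 6 bins are required, but only 5 are allowed.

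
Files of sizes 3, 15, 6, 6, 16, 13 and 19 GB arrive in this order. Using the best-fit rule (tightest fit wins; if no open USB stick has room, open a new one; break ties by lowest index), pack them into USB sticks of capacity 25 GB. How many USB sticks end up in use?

  3 → USB stick 1 (new)  [load 3/25]
  15 → USB stick 1  [load 18/25]
  6 → USB stick 1  [load 24/25]
  6 → USB stick 2 (new)  [load 6/25]
  16 → USB stick 2  [load 22/25]
  13 → USB stick 3 (new)  [load 13/25]
  19 → USB stick 4 (new)  [load 19/25]
4 USB sticks opened.

4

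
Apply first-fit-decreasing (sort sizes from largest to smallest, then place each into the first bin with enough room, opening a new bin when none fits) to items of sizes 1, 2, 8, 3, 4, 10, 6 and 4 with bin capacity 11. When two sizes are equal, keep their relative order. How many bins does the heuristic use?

Sorted descending: 10, 8, 6, 4, 4, 3, 2, 1.
  10 → bin 1 (new)  [load 10/11]
  8 → bin 2 (new)  [load 8/11]
  6 → bin 3 (new)  [load 6/11]
  4 → bin 3  [load 10/11]
  4 → bin 4 (new)  [load 4/11]
  3 → bin 2  [load 11/11]
  2 → bin 4  [load 6/11]
  1 → bin 1  [load 11/11]
4 bins opened.

4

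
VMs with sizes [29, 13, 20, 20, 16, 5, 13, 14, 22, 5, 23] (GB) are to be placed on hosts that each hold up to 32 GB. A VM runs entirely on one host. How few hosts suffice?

Total = 29 + 23 + 22 + 20 + 20 + 16 + 14 + 13 + 13 + 5 + 5 = 180 GB.
Lower bound: ⌈180/32⌉ = 6 hosts.
A packing using 7 hosts:
  host 1: 29 = 29
  host 2: 23 + 5 = 28
  host 3: 22 + 5 = 27
  host 4: 20 = 20
  host 5: 20 = 20
  host 6: 16 + 14 = 30
  host 7: 13 + 13 = 26
No arrangement into 6 hosts stays within capacity, so 7 is optimal.

7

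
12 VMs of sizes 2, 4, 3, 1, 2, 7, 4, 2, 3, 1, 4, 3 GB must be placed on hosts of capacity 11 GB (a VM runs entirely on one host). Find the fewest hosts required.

4

Total = 7 + 4 + 4 + 4 + 3 + 3 + 3 + 2 + 2 + 2 + 1 + 1 = 36 GB.
Lower bound: ⌈36/11⌉ = 4 hosts.
A packing using 4 hosts:
  host 1: 7 + 4 = 11
  host 2: 4 + 4 + 3 = 11
  host 3: 3 + 3 + 2 + 2 + 1 = 11
  host 4: 2 + 1 = 3
This matches the lower bound, so 4 is optimal.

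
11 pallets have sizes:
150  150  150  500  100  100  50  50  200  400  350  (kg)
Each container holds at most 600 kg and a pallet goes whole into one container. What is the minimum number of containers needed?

4

Total = 500 + 400 + 350 + 200 + 150 + 150 + 150 + 100 + 100 + 50 + 50 = 2200 kg.
Lower bound: ⌈2200/600⌉ = 4 containers.
A packing using 4 containers:
  container 1: 500 + 100 = 600
  container 2: 400 + 200 = 600
  container 3: 350 + 150 + 100 = 600
  container 4: 150 + 150 + 50 + 50 = 400
This matches the lower bound, so 4 is optimal.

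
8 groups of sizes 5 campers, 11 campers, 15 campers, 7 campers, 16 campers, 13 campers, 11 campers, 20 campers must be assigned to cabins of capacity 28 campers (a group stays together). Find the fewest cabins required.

4

Total = 20 + 16 + 15 + 13 + 11 + 11 + 7 + 5 = 98 campers.
Lower bound: ⌈98/28⌉ = 4 cabins.
A packing using 4 cabins:
  cabin 1: 20 + 7 = 27
  cabin 2: 16 + 11 = 27
  cabin 3: 15 + 13 = 28
  cabin 4: 11 + 5 = 16
This matches the lower bound, so 4 is optimal.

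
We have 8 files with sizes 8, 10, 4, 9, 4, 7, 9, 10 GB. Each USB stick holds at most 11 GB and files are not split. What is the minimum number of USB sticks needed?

7

Total = 10 + 10 + 9 + 9 + 8 + 7 + 4 + 4 = 61 GB.
Lower bound: ⌈61/11⌉ = 6 USB sticks.
A packing using 7 USB sticks:
  USB stick 1: 10 = 10
  USB stick 2: 10 = 10
  USB stick 3: 9 = 9
  USB stick 4: 9 = 9
  USB stick 5: 8 = 8
  USB stick 6: 7 + 4 = 11
  USB stick 7: 4 = 4
No arrangement into 6 USB sticks stays within capacity, so 7 is optimal.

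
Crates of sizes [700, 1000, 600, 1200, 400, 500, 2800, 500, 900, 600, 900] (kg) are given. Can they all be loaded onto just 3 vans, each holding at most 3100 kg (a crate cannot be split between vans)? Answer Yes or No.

Total = 10100 kg; ⌈10100/3100⌉ = 4.
At least 4 vans are required, but only 3 are allowed.

No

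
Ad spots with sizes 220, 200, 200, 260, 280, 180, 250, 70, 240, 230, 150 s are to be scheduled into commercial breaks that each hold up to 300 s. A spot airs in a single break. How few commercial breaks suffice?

10

Total = 280 + 260 + 250 + 240 + 230 + 220 + 200 + 200 + 180 + 150 + 70 = 2280 s.
Lower bound: ⌈2280/300⌉ = 8 commercial breaks.
Also, 9 ad spots each exceed 150 s, and no two of those can share a break, so at least 9 commercial breaks are needed.
A packing using 10 commercial breaks:
  break 1: 280 = 280
  break 2: 260 = 260
  break 3: 250 = 250
  break 4: 240 = 240
  break 5: 230 + 70 = 300
  break 6: 220 = 220
  break 7: 200 = 200
  break 8: 200 = 200
  break 9: 180 = 180
  break 10: 150 = 150
No arrangement into 9 commercial breaks stays within capacity, so 10 is optimal.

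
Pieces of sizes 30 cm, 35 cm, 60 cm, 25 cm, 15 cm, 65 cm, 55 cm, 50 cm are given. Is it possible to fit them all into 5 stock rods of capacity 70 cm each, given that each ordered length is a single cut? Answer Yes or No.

No

Total = 335 cm; ⌈335/70⌉ = 5.
The bound of 5 does not rule out 5, but exhaustive search shows no assignment into 5 stock rods of capacity 70 cm exists — the minimum is 6.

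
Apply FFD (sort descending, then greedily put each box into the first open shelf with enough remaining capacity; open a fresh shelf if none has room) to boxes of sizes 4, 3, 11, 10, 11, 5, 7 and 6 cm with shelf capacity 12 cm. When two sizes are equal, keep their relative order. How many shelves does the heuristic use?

6

Sorted descending: 11, 11, 10, 7, 6, 5, 4, 3.
  11 → shelf 1 (new)  [load 11/12]
  11 → shelf 2 (new)  [load 11/12]
  10 → shelf 3 (new)  [load 10/12]
  7 → shelf 4 (new)  [load 7/12]
  6 → shelf 5 (new)  [load 6/12]
  5 → shelf 4  [load 12/12]
  4 → shelf 5  [load 10/12]
  3 → shelf 6 (new)  [load 3/12]
6 shelves opened.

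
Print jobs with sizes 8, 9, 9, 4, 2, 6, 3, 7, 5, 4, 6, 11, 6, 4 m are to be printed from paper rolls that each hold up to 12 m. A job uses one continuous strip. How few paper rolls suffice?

Total = 11 + 9 + 9 + 8 + 7 + 6 + 6 + 6 + 5 + 4 + 4 + 4 + 3 + 2 = 84 m.
Lower bound: ⌈84/12⌉ = 7 paper rolls.
A packing using 8 paper rolls:
  roll 1: 11 = 11
  roll 2: 9 + 3 = 12
  roll 3: 9 + 2 = 11
  roll 4: 8 + 4 = 12
  roll 5: 7 + 5 = 12
  roll 6: 6 + 6 = 12
  roll 7: 6 + 4 = 10
  roll 8: 4 = 4
No arrangement into 7 paper rolls stays within capacity, so 8 is optimal.

8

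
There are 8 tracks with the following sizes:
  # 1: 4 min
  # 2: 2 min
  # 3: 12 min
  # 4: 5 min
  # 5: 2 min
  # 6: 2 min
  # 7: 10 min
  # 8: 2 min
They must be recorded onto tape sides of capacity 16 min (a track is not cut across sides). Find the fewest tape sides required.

Total = 12 + 10 + 5 + 4 + 2 + 2 + 2 + 2 = 39 min.
Lower bound: ⌈39/16⌉ = 3 tape sides.
A packing using 3 tape sides:
  side 1: 12 + 4 = 16
  side 2: 10 + 5 = 15
  side 3: 2 + 2 + 2 + 2 = 8
This matches the lower bound, so 3 is optimal.

3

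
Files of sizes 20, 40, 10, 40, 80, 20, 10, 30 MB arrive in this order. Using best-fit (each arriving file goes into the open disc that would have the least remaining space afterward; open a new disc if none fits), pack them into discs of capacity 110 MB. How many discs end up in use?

3

  20 → disc 1 (new)  [load 20/110]
  40 → disc 1  [load 60/110]
  10 → disc 1  [load 70/110]
  40 → disc 1  [load 110/110]
  80 → disc 2 (new)  [load 80/110]
  20 → disc 2  [load 100/110]
  10 → disc 2  [load 110/110]
  30 → disc 3 (new)  [load 30/110]
3 discs opened.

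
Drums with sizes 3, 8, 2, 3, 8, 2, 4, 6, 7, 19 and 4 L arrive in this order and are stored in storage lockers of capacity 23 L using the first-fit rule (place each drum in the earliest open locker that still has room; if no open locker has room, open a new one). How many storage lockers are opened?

3

  3 → locker 1 (new)  [load 3/23]
  8 → locker 1  [load 11/23]
  2 → locker 1  [load 13/23]
  3 → locker 1  [load 16/23]
  8 → locker 2 (new)  [load 8/23]
  2 → locker 1  [load 18/23]
  4 → locker 1  [load 22/23]
  6 → locker 2  [load 14/23]
  7 → locker 2  [load 21/23]
  19 → locker 3 (new)  [load 19/23]
  4 → locker 3  [load 23/23]
3 storage lockers opened.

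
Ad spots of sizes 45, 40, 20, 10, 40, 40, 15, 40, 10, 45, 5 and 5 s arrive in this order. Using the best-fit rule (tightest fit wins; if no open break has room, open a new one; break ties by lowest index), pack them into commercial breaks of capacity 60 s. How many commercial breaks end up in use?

6

  45 → break 1 (new)  [load 45/60]
  40 → break 2 (new)  [load 40/60]
  20 → break 2  [load 60/60]
  10 → break 1  [load 55/60]
  40 → break 3 (new)  [load 40/60]
  40 → break 4 (new)  [load 40/60]
  15 → break 3  [load 55/60]
  40 → break 5 (new)  [load 40/60]
  10 → break 4  [load 50/60]
  45 → break 6 (new)  [load 45/60]
  5 → break 1  [load 60/60]
  5 → break 3  [load 60/60]
6 commercial breaks opened.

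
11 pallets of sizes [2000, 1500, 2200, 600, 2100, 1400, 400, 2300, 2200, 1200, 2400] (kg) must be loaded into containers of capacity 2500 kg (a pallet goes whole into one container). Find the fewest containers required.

9

Total = 2400 + 2300 + 2200 + 2200 + 2100 + 2000 + 1500 + 1400 + 1200 + 600 + 400 = 18300 kg.
Lower bound: ⌈18300/2500⌉ = 8 containers.
A packing using 9 containers:
  container 1: 2400 = 2400
  container 2: 2300 = 2300
  container 3: 2200 = 2200
  container 4: 2200 = 2200
  container 5: 2100 + 400 = 2500
  container 6: 2000 = 2000
  container 7: 1500 + 600 = 2100
  container 8: 1400 = 1400
  container 9: 1200 = 1200
No arrangement into 8 containers stays within capacity, so 9 is optimal.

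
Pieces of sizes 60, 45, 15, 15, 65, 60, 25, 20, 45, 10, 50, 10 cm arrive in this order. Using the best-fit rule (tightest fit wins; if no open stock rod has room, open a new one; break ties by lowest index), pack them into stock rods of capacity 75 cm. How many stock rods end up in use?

7

  60 → stock rod 1 (new)  [load 60/75]
  45 → stock rod 2 (new)  [load 45/75]
  15 → stock rod 1  [load 75/75]
  15 → stock rod 2  [load 60/75]
  65 → stock rod 3 (new)  [load 65/75]
  60 → stock rod 4 (new)  [load 60/75]
  25 → stock rod 5 (new)  [load 25/75]
  20 → stock rod 5  [load 45/75]
  45 → stock rod 6 (new)  [load 45/75]
  10 → stock rod 3  [load 75/75]
  50 → stock rod 7 (new)  [load 50/75]
  10 → stock rod 2  [load 70/75]
7 stock rods opened.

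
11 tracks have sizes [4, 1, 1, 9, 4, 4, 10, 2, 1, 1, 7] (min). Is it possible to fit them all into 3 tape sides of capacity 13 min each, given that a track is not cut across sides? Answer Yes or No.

No

Total = 44 min; ⌈44/13⌉ = 4.
At least 4 tape sides are required, but only 3 are allowed.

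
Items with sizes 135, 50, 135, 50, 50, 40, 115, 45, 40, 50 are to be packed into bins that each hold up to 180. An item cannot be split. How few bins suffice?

Total = 135 + 135 + 115 + 50 + 50 + 50 + 50 + 45 + 40 + 40 = 710.
Lower bound: ⌈710/180⌉ = 4 bins.
A packing using 5 bins:
  bin 1: 135 + 45 = 180
  bin 2: 135 + 40 = 175
  bin 3: 115 + 50 = 165
  bin 4: 50 + 50 + 50 = 150
  bin 5: 40 = 40
No arrangement into 4 bins stays within capacity, so 5 is optimal.

5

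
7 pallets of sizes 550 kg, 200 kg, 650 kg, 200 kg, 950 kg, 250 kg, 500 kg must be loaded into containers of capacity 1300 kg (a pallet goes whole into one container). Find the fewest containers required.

3

Total = 950 + 650 + 550 + 500 + 250 + 200 + 200 = 3300 kg.
Lower bound: ⌈3300/1300⌉ = 3 containers.
A packing using 3 containers:
  container 1: 950 + 250 = 1200
  container 2: 650 + 550 = 1200
  container 3: 500 + 200 + 200 = 900
This matches the lower bound, so 3 is optimal.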